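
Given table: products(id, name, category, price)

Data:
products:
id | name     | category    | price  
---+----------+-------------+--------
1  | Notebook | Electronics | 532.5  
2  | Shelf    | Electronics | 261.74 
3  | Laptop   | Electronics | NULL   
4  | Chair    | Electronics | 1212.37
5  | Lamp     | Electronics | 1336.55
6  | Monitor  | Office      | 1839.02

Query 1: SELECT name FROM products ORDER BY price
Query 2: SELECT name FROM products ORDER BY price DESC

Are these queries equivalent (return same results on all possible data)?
No, not equivalent

Query 1 returns: [('Laptop',), ('Shelf',), ('Notebook',), ('Chair',), ('Lamp',), ('Monitor',)]
Query 2 returns: [('Monitor',), ('Lamp',), ('Chair',), ('Notebook',), ('Shelf',), ('Laptop',)]

Reason: ASC vs DESC gives opposite ordering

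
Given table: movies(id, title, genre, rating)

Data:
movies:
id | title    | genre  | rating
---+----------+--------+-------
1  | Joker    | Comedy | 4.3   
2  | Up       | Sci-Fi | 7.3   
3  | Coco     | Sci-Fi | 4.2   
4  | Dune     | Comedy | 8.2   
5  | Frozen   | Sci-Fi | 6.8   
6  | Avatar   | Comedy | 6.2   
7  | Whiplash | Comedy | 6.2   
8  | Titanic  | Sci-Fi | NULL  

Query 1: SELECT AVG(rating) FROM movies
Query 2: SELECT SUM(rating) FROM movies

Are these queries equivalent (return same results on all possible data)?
No, not equivalent

Query 1 returns: [(6.171428571428572,)]
Query 2 returns: [(43.2,)]

Reason: AVG vs SUM give different aggregate values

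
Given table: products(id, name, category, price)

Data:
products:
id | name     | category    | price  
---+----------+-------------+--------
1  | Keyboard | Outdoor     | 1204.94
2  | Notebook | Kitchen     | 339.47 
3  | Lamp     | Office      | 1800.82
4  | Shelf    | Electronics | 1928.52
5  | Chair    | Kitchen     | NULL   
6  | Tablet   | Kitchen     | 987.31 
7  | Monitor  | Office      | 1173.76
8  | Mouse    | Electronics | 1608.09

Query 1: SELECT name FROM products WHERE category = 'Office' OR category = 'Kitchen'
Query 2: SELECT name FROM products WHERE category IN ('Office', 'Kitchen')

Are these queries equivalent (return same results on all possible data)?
Yes, equivalent

Both queries return: [('Chair',), ('Lamp',), ('Monitor',), ('Notebook',), ('Tablet',)]

Reason: OR vs IN are equivalent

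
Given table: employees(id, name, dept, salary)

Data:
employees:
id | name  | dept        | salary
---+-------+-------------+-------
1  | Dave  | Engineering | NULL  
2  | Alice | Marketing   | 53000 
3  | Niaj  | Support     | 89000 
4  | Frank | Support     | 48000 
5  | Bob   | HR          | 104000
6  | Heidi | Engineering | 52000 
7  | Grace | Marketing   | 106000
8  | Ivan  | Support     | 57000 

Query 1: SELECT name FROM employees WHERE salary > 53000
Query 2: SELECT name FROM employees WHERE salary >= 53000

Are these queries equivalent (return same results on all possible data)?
No, not equivalent

Query 1 returns: [('Niaj',), ('Bob',), ('Grace',), ('Ivan',)]
Query 2 returns: [('Alice',), ('Niaj',), ('Bob',), ('Grace',), ('Ivan',)]

Reason: > vs >= gives different results when salary = 53000 exists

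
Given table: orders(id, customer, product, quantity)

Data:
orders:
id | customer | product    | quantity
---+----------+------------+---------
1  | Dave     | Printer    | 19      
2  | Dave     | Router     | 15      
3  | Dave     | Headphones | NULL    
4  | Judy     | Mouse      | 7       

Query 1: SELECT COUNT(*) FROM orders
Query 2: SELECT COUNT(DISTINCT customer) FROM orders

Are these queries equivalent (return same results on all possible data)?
No, not equivalent

Query 1 returns: [(4,)]
Query 2 returns: [(2,)]

Reason: COUNT(*) counts rows, COUNT(DISTINCT customer) counts unique customers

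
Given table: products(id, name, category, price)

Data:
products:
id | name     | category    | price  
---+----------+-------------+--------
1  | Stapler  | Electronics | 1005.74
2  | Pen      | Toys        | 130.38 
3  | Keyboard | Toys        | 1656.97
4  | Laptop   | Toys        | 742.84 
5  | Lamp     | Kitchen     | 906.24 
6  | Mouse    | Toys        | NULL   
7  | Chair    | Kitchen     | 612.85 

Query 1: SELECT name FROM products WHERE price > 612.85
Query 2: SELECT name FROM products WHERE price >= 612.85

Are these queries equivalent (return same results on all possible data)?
No, not equivalent

Query 1 returns: [('Stapler',), ('Keyboard',), ('Laptop',), ('Lamp',)]
Query 2 returns: [('Stapler',), ('Keyboard',), ('Laptop',), ('Lamp',), ('Chair',)]

Reason: > vs >= gives different results when price = 612.85 exists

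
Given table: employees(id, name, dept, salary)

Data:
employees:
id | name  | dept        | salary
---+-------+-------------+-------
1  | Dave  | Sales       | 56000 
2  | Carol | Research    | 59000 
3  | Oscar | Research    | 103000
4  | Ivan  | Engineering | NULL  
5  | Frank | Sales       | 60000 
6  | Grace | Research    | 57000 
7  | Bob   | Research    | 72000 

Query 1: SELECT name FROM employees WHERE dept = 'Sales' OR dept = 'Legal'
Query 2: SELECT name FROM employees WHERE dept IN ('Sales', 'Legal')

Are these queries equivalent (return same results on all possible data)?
Yes, equivalent

Both queries return: [('Dave',), ('Frank',)]

Reason: OR vs IN are equivalent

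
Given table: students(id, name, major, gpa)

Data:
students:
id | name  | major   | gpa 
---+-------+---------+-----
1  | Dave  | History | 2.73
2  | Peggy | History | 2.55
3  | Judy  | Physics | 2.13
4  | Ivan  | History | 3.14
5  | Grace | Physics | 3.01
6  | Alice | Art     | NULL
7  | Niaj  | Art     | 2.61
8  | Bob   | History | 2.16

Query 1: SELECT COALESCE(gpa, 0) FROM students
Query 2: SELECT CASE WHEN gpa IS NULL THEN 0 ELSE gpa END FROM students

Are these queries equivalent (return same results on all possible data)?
Yes, equivalent

Both queries return: [(0,), (2.13,), (2.16,), (2.55,), (2.61,), (2.73,), (3.01,), (3.14,)]

Reason: COALESCE vs CASE for NULL handling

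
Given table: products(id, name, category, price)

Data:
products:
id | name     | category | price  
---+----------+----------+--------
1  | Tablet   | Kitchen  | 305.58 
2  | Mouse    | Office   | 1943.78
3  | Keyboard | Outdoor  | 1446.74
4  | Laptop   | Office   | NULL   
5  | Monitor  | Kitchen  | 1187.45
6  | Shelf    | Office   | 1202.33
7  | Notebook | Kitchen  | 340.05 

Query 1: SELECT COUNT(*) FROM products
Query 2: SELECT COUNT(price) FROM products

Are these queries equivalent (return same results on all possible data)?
No, not equivalent

Query 1 returns: [(7,)]
Query 2 returns: [(6,)]

Reason: COUNT(*) includes NULLs, COUNT(column) excludes them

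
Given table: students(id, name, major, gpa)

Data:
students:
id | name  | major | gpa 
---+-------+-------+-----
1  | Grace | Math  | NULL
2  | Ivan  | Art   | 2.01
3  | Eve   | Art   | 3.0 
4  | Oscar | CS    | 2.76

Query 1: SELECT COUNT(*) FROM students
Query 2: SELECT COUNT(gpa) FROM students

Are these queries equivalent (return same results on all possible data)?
No, not equivalent

Query 1 returns: [(4,)]
Query 2 returns: [(3,)]

Reason: COUNT(*) includes NULLs, COUNT(column) excludes them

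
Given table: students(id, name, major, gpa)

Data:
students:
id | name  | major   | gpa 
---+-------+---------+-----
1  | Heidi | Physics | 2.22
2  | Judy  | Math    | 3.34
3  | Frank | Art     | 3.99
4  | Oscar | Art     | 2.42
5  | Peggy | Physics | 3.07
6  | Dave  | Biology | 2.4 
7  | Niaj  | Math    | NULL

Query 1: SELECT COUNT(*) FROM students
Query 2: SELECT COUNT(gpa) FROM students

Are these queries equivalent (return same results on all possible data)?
No, not equivalent

Query 1 returns: [(7,)]
Query 2 returns: [(6,)]

Reason: COUNT(*) includes NULLs, COUNT(column) excludes them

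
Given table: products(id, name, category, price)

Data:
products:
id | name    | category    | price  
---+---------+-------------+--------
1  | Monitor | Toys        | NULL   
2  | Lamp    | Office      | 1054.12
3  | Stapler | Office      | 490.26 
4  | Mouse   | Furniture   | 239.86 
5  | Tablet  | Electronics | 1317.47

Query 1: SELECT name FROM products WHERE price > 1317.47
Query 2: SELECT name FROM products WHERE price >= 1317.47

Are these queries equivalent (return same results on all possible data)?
No, not equivalent

Query 1 returns: []
Query 2 returns: [('Tablet',)]

Reason: > vs >= gives different results when price = 1317.47 exists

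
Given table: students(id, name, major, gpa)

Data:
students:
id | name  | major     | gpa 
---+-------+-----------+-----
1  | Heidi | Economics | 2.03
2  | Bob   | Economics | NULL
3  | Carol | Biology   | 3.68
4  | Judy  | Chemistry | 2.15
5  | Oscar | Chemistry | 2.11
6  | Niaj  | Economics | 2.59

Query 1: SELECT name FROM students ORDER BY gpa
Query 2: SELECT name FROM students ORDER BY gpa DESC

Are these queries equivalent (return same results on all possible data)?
No, not equivalent

Query 1 returns: [('Bob',), ('Heidi',), ('Oscar',), ('Judy',), ('Niaj',), ('Carol',)]
Query 2 returns: [('Carol',), ('Niaj',), ('Judy',), ('Oscar',), ('Heidi',), ('Bob',)]

Reason: ASC vs DESC gives opposite ordering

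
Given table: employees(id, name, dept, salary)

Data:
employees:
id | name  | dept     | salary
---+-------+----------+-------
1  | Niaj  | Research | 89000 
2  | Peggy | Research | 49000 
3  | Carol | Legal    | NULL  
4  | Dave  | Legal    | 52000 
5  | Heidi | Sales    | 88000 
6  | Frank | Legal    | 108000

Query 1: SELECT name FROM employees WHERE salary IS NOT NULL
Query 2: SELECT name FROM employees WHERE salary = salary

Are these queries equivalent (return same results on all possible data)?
Yes, equivalent

Both queries return: [('Dave',), ('Frank',), ('Heidi',), ('Niaj',), ('Peggy',)]

Reason: IS NOT NULL vs self-equality (both exclude NULLs)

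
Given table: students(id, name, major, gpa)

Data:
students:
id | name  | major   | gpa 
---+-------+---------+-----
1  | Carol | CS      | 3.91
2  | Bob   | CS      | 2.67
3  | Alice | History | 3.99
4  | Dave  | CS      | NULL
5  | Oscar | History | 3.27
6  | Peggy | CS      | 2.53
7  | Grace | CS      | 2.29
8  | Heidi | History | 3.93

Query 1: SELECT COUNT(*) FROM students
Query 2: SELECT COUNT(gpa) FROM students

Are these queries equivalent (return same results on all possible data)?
No, not equivalent

Query 1 returns: [(8,)]
Query 2 returns: [(7,)]

Reason: COUNT(*) includes NULLs, COUNT(column) excludes them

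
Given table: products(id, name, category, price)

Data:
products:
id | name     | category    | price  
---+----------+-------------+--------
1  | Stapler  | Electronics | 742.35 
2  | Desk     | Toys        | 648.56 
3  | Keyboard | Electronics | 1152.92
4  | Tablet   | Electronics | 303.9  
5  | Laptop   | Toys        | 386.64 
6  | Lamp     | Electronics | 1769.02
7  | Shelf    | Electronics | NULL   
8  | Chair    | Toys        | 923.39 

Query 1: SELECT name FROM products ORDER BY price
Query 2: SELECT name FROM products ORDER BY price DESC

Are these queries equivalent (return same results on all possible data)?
No, not equivalent

Query 1 returns: [('Shelf',), ('Tablet',), ('Laptop',), ('Desk',), ('Stapler',), ('Chair',), ('Keyboard',), ('Lamp',)]
Query 2 returns: [('Lamp',), ('Keyboard',), ('Chair',), ('Stapler',), ('Desk',), ('Laptop',), ('Tablet',), ('Shelf',)]

Reason: ASC vs DESC gives opposite ordering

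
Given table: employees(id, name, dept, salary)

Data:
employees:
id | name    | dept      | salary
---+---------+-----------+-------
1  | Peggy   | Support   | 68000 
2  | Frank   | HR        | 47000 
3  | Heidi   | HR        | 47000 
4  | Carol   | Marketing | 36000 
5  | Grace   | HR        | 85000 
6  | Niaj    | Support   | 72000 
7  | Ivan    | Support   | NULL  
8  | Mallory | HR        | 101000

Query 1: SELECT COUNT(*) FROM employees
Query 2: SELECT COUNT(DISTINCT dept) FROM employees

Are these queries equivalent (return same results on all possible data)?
No, not equivalent

Query 1 returns: [(8,)]
Query 2 returns: [(3,)]

Reason: COUNT(*) counts rows, COUNT(DISTINCT dept) counts unique depts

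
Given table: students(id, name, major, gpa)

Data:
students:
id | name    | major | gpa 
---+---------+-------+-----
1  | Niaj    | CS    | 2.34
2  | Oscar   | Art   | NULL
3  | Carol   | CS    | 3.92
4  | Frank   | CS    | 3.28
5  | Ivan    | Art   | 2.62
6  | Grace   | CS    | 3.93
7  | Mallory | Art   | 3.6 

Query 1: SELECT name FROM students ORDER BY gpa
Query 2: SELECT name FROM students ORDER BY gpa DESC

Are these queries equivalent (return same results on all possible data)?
No, not equivalent

Query 1 returns: [('Oscar',), ('Niaj',), ('Ivan',), ('Frank',), ('Mallory',), ('Carol',), ('Grace',)]
Query 2 returns: [('Grace',), ('Carol',), ('Mallory',), ('Frank',), ('Ivan',), ('Niaj',), ('Oscar',)]

Reason: ASC vs DESC gives opposite ordering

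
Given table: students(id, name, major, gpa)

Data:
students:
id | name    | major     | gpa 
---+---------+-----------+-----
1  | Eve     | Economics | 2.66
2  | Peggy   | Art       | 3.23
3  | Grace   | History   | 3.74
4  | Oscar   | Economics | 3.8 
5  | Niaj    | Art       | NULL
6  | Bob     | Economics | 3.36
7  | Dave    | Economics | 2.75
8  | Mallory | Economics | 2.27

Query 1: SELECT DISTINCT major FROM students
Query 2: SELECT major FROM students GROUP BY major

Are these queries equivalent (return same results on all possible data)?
Yes, equivalent

Both queries return: [('Art',), ('Economics',), ('History',)]

Reason: Both get unique majors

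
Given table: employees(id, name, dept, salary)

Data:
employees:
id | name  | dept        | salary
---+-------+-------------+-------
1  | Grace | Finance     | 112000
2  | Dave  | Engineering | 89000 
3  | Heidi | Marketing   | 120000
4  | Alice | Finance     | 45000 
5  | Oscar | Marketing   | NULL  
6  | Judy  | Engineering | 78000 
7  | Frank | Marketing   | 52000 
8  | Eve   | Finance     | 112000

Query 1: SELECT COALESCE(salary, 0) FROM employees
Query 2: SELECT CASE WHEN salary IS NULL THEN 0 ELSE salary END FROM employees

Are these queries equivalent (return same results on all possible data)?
Yes, equivalent

Both queries return: [(0,), (45000,), (52000,), (78000,), (89000,), (112000,), (112000,), (120000,)]

Reason: COALESCE vs CASE for NULL handling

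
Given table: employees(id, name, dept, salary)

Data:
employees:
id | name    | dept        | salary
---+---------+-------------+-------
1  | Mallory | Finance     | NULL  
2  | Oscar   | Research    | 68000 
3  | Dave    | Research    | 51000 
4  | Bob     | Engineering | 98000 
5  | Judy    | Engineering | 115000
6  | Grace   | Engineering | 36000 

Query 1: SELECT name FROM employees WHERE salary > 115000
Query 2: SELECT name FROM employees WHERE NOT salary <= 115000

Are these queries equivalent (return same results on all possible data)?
Yes, equivalent

Both queries return: []

Reason: Both filter salary > 115000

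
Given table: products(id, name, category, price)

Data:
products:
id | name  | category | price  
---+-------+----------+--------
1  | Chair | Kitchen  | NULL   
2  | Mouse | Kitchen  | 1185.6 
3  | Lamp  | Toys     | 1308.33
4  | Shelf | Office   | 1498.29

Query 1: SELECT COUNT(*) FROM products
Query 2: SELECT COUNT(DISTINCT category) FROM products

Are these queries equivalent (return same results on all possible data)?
No, not equivalent

Query 1 returns: [(4,)]
Query 2 returns: [(3,)]

Reason: COUNT(*) counts rows, COUNT(DISTINCT category) counts unique categorys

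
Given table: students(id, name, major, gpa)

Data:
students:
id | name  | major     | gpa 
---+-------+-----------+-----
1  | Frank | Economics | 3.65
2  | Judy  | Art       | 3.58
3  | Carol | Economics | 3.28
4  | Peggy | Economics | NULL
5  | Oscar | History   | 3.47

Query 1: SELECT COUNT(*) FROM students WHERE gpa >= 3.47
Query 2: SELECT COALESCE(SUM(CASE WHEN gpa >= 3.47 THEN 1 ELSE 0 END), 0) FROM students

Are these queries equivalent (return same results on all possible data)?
Yes, equivalent

Both queries return: [(3,)]

Reason: COUNT with WHERE vs conditional SUM (COALESCE handles empty-table NULL)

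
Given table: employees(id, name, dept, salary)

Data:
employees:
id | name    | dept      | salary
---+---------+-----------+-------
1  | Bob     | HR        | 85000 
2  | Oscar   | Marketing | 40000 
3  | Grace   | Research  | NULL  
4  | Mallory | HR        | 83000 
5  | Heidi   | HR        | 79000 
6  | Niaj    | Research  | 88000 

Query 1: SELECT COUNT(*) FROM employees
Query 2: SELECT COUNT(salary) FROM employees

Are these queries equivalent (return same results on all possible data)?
No, not equivalent

Query 1 returns: [(6,)]
Query 2 returns: [(5,)]

Reason: COUNT(*) includes NULLs, COUNT(column) excludes them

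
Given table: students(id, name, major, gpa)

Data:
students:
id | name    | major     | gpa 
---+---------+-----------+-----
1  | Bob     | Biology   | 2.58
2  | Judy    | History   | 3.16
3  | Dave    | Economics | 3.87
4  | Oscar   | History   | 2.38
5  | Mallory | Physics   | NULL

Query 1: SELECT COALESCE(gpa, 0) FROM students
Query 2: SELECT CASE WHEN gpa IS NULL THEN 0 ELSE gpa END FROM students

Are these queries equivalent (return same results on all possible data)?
Yes, equivalent

Both queries return: [(0,), (2.38,), (2.58,), (3.16,), (3.87,)]

Reason: COALESCE vs CASE for NULL handling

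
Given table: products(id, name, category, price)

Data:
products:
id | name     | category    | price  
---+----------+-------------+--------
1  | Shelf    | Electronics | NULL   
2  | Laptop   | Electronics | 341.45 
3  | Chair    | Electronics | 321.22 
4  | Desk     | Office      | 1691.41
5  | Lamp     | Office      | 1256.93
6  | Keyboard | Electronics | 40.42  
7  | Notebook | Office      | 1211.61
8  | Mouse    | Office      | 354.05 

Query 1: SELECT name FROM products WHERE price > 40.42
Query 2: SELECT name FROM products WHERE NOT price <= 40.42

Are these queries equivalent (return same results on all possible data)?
Yes, equivalent

Both queries return: [('Chair',), ('Desk',), ('Lamp',), ('Laptop',), ('Mouse',), ('Notebook',)]

Reason: Both filter price > 40.42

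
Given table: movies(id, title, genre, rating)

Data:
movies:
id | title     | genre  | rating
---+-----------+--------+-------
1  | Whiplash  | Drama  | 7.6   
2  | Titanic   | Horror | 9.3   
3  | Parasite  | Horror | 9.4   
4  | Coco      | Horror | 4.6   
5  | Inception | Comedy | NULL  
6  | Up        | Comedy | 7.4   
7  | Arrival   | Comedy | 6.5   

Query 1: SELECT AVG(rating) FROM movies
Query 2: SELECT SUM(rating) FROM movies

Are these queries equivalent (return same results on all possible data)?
No, not equivalent

Query 1 returns: [(7.466666666666666,)]
Query 2 returns: [(44.8,)]

Reason: AVG vs SUM give different aggregate values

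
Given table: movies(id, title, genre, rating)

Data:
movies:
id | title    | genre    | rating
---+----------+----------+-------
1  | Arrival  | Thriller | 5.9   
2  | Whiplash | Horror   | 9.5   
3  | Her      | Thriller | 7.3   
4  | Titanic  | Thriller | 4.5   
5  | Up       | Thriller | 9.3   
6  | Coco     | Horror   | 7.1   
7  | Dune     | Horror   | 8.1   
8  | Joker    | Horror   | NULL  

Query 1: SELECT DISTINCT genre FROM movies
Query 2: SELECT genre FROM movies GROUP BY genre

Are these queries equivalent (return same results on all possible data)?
Yes, equivalent

Both queries return: [('Horror',), ('Thriller',)]

Reason: Both get unique genres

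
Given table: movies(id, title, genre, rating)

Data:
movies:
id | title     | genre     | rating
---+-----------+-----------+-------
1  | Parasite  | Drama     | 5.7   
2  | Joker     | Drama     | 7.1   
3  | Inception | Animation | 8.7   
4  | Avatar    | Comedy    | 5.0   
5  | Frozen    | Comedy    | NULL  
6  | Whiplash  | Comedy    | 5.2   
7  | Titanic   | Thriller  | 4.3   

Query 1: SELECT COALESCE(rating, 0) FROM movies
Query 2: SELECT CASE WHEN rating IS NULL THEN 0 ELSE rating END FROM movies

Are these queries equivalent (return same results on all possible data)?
Yes, equivalent

Both queries return: [(0,), (4.3,), (5.0,), (5.2,), (5.7,), (7.1,), (8.7,)]

Reason: COALESCE vs CASE for NULL handling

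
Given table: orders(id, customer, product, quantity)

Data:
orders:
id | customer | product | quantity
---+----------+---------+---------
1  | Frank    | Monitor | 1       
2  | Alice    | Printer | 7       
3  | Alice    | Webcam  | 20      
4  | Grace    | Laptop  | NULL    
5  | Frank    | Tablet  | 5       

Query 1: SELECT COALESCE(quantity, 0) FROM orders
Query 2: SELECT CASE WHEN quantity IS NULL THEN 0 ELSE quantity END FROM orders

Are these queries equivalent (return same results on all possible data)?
Yes, equivalent

Both queries return: [(0,), (1,), (5,), (7,), (20,)]

Reason: COALESCE vs CASE for NULL handling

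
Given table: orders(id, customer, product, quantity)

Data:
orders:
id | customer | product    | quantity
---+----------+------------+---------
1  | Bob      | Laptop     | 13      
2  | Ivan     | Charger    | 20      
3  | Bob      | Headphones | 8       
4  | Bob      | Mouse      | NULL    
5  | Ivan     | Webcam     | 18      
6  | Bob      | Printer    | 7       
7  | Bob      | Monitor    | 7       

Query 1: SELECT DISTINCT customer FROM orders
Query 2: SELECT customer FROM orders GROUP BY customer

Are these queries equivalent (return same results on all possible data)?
Yes, equivalent

Both queries return: [('Bob',), ('Ivan',)]

Reason: Both get unique customers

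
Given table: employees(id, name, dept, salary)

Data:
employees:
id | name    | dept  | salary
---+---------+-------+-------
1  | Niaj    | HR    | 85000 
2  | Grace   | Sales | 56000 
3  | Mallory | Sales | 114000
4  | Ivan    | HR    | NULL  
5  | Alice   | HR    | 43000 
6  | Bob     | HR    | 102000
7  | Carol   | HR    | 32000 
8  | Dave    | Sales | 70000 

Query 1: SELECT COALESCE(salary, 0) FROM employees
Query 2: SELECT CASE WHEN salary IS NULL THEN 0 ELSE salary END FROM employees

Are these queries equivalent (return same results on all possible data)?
Yes, equivalent

Both queries return: [(0,), (32000,), (43000,), (56000,), (70000,), (85000,), (102000,), (114000,)]

Reason: COALESCE vs CASE for NULL handling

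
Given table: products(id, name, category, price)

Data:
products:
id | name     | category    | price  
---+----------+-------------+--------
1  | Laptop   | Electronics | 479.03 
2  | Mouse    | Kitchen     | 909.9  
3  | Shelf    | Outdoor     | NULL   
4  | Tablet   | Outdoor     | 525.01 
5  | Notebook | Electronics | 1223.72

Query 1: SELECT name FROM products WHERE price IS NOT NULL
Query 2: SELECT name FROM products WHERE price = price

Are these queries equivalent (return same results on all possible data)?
Yes, equivalent

Both queries return: [('Laptop',), ('Mouse',), ('Notebook',), ('Tablet',)]

Reason: IS NOT NULL vs self-equality (both exclude NULLs)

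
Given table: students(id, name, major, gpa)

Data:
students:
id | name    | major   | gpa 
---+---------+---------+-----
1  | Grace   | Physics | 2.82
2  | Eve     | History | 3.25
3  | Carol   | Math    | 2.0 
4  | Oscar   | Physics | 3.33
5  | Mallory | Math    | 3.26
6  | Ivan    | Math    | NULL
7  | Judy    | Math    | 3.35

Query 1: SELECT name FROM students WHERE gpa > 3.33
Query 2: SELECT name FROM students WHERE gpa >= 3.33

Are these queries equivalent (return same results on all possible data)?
No, not equivalent

Query 1 returns: [('Judy',)]
Query 2 returns: [('Oscar',), ('Judy',)]

Reason: > vs >= gives different results when gpa = 3.33 exists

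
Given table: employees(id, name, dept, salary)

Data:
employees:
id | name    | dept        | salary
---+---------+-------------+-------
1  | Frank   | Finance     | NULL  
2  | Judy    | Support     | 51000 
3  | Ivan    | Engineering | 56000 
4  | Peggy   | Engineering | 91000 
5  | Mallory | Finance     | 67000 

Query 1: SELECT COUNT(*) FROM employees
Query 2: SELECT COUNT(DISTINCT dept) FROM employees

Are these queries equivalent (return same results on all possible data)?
No, not equivalent

Query 1 returns: [(5,)]
Query 2 returns: [(3,)]

Reason: COUNT(*) counts rows, COUNT(DISTINCT dept) counts unique depts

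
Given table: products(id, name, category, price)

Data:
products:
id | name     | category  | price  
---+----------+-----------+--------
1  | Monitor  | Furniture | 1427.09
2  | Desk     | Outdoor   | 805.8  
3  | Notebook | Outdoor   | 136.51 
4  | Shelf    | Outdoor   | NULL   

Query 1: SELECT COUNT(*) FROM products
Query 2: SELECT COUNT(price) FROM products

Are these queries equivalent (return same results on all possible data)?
No, not equivalent

Query 1 returns: [(4,)]
Query 2 returns: [(3,)]

Reason: COUNT(*) includes NULLs, COUNT(column) excludes them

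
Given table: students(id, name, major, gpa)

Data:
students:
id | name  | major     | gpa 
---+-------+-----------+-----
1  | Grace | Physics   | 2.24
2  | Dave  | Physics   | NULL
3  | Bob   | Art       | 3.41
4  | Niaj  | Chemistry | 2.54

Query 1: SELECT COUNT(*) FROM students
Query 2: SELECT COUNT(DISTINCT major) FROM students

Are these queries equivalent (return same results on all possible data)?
No, not equivalent

Query 1 returns: [(4,)]
Query 2 returns: [(3,)]

Reason: COUNT(*) counts rows, COUNT(DISTINCT major) counts unique majors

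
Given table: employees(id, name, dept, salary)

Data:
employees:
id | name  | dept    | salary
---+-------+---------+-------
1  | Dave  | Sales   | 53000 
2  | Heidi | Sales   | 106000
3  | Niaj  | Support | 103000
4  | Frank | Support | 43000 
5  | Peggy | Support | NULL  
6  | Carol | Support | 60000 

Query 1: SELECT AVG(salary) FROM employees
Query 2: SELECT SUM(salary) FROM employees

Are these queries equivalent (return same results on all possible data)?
No, not equivalent

Query 1 returns: [(73000.0,)]
Query 2 returns: [(365000,)]

Reason: AVG vs SUM give different aggregate values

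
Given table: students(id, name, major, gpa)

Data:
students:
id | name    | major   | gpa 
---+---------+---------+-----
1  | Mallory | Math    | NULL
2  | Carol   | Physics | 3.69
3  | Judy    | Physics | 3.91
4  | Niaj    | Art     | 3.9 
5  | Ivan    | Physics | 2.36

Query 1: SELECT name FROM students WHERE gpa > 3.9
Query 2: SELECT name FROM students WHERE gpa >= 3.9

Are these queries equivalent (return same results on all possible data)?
No, not equivalent

Query 1 returns: [('Judy',)]
Query 2 returns: [('Judy',), ('Niaj',)]

Reason: > vs >= gives different results when gpa = 3.9 exists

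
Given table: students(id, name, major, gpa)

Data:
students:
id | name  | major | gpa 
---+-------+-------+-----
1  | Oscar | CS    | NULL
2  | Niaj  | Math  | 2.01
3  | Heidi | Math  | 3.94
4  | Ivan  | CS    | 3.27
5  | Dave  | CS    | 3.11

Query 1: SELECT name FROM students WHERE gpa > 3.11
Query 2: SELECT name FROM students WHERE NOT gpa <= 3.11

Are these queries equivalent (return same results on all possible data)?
Yes, equivalent

Both queries return: [('Heidi',), ('Ivan',)]

Reason: Both filter gpa > 3.11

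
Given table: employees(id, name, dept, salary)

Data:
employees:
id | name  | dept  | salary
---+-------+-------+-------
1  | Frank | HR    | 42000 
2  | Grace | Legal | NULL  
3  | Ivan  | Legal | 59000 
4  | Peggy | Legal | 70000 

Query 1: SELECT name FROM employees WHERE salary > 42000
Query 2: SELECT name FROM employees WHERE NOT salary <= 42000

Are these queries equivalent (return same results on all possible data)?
Yes, equivalent

Both queries return: [('Ivan',), ('Peggy',)]

Reason: Both filter salary > 42000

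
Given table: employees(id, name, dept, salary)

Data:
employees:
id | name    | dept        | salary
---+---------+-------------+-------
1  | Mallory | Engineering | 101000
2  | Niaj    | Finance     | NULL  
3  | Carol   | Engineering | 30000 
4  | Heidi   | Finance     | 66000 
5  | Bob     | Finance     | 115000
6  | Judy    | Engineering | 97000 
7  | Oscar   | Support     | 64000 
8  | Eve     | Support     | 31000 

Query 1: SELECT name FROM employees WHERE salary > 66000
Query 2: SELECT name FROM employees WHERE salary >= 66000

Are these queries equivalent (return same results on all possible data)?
No, not equivalent

Query 1 returns: [('Mallory',), ('Bob',), ('Judy',)]
Query 2 returns: [('Mallory',), ('Heidi',), ('Bob',), ('Judy',)]

Reason: > vs >= gives different results when salary = 66000 exists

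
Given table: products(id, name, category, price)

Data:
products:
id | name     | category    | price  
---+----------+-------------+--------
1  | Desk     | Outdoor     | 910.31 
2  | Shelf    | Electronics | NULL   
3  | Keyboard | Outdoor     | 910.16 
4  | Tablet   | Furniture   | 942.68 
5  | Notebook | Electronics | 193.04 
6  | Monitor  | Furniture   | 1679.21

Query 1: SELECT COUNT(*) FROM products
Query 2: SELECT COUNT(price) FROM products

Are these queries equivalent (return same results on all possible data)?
No, not equivalent

Query 1 returns: [(6,)]
Query 2 returns: [(5,)]

Reason: COUNT(*) includes NULLs, COUNT(column) excludes them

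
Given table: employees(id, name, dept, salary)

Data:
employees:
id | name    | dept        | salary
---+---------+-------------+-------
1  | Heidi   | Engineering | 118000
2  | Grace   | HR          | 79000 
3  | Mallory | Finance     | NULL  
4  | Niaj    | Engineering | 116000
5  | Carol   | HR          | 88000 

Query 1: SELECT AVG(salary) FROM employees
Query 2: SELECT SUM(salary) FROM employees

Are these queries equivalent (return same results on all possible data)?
No, not equivalent

Query 1 returns: [(100250.0,)]
Query 2 returns: [(401000,)]

Reason: AVG vs SUM give different aggregate values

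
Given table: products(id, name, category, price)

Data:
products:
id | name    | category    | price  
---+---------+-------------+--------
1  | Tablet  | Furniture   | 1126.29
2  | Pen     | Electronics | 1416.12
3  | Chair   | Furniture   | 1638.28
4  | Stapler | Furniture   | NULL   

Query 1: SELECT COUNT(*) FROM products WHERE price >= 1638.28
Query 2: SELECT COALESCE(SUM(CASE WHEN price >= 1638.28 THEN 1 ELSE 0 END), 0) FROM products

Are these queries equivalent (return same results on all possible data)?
Yes, equivalent

Both queries return: [(1,)]

Reason: COUNT with WHERE vs conditional SUM (COALESCE handles empty-table NULL)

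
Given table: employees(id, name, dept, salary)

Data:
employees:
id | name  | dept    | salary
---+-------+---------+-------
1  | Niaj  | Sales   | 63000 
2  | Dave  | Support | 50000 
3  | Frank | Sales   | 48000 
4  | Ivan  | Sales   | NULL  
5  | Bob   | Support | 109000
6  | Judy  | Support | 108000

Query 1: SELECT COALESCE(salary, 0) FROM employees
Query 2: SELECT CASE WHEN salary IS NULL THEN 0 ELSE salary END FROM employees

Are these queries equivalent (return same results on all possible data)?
Yes, equivalent

Both queries return: [(0,), (48000,), (50000,), (63000,), (108000,), (109000,)]

Reason: COALESCE vs CASE for NULL handling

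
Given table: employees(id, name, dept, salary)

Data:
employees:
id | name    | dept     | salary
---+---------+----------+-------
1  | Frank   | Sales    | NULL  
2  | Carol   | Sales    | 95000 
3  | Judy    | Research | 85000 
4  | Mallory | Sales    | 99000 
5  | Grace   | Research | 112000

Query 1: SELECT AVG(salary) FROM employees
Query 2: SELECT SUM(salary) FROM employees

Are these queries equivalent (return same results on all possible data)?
No, not equivalent

Query 1 returns: [(97750.0,)]
Query 2 returns: [(391000,)]

Reason: AVG vs SUM give different aggregate values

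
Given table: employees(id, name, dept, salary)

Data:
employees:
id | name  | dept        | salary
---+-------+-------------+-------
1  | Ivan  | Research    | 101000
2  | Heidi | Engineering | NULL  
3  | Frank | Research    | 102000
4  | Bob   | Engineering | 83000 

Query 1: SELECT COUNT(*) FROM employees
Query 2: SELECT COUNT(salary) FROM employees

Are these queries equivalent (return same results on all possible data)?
No, not equivalent

Query 1 returns: [(4,)]
Query 2 returns: [(3,)]

Reason: COUNT(*) includes NULLs, COUNT(column) excludes them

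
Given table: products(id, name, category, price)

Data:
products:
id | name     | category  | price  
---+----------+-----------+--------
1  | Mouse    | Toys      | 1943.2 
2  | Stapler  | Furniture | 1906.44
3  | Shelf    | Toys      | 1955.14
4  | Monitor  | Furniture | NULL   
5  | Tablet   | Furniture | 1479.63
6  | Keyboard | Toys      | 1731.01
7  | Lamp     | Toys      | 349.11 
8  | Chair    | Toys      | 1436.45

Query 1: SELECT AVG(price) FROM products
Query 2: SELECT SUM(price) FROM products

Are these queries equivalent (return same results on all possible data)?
No, not equivalent

Query 1 returns: [(1542.9971428571428,)]
Query 2 returns: [(10800.98,)]

Reason: AVG vs SUM give different aggregate values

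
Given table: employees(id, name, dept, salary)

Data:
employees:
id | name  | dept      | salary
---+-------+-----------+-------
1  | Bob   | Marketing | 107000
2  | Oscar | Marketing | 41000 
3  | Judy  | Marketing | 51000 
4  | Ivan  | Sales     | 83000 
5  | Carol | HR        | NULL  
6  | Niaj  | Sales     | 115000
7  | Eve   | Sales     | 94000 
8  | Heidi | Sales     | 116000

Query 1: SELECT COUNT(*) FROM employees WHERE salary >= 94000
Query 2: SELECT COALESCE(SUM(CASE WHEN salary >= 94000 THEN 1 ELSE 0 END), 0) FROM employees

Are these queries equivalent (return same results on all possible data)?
Yes, equivalent

Both queries return: [(4,)]

Reason: COUNT with WHERE vs conditional SUM (COALESCE handles empty-table NULL)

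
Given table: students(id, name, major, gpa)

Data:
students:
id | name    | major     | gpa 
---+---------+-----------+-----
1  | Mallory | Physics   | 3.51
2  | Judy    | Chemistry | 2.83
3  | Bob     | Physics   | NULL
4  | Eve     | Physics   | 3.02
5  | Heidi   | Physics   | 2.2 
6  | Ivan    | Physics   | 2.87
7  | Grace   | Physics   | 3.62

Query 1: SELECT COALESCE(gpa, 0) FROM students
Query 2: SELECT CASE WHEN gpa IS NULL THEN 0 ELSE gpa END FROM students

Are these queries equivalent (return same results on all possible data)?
Yes, equivalent

Both queries return: [(0,), (2.2,), (2.83,), (2.87,), (3.02,), (3.51,), (3.62,)]

Reason: COALESCE vs CASE for NULL handling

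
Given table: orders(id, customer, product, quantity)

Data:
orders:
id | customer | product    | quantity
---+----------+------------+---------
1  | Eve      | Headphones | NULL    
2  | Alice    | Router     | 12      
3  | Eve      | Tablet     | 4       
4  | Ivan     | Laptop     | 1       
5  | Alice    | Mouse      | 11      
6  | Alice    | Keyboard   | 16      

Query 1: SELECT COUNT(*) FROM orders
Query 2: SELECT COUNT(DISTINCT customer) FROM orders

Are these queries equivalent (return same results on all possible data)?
No, not equivalent

Query 1 returns: [(6,)]
Query 2 returns: [(3,)]

Reason: COUNT(*) counts rows, COUNT(DISTINCT customer) counts unique customers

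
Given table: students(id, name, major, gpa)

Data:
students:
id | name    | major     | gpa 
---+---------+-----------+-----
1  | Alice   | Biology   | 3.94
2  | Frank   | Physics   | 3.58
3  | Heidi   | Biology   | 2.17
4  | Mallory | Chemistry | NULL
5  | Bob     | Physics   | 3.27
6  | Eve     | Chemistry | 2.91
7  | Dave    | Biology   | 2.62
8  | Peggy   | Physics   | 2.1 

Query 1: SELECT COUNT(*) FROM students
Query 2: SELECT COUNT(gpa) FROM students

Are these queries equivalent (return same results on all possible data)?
No, not equivalent

Query 1 returns: [(8,)]
Query 2 returns: [(7,)]

Reason: COUNT(*) includes NULLs, COUNT(column) excludes them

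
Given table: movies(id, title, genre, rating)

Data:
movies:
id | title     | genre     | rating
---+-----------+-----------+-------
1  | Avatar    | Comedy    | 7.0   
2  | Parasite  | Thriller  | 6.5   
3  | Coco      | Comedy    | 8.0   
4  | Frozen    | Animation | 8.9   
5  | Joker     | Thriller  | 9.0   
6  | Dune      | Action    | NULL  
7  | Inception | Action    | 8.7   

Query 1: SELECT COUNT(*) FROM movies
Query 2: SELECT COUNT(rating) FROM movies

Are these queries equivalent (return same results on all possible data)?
No, not equivalent

Query 1 returns: [(7,)]
Query 2 returns: [(6,)]

Reason: COUNT(*) includes NULLs, COUNT(column) excludes them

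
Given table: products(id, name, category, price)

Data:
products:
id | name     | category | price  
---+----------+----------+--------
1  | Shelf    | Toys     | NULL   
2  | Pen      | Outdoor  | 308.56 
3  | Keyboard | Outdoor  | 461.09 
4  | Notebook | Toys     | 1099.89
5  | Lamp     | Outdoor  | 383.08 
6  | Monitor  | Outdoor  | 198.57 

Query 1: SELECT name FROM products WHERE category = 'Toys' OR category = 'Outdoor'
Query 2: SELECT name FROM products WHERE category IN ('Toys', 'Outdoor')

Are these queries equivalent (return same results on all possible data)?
Yes, equivalent

Both queries return: [('Keyboard',), ('Lamp',), ('Monitor',), ('Notebook',), ('Pen',), ('Shelf',)]

Reason: OR vs IN are equivalent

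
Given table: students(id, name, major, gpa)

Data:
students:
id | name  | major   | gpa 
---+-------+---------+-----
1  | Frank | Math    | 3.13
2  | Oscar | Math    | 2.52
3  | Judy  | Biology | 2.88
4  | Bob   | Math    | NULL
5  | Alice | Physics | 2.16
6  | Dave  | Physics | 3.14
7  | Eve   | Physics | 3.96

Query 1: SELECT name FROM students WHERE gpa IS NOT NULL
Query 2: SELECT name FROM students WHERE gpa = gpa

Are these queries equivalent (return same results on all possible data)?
Yes, equivalent

Both queries return: [('Alice',), ('Dave',), ('Eve',), ('Frank',), ('Judy',), ('Oscar',)]

Reason: IS NOT NULL vs self-equality (both exclude NULLs)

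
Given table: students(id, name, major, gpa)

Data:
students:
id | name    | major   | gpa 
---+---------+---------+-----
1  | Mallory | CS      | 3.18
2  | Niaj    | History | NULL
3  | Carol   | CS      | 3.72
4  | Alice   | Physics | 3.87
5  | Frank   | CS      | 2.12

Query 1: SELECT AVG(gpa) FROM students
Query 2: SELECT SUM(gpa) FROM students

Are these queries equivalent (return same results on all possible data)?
No, not equivalent

Query 1 returns: [(3.2225,)]
Query 2 returns: [(12.89,)]

Reason: AVG vs SUM give different aggregate values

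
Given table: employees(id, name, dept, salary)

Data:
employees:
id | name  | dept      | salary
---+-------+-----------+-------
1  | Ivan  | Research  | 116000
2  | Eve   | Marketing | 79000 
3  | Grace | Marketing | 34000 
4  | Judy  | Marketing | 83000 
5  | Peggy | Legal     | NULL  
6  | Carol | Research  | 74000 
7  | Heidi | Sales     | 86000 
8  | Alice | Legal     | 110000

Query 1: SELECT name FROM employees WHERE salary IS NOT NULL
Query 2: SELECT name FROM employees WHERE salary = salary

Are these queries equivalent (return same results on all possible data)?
Yes, equivalent

Both queries return: [('Alice',), ('Carol',), ('Eve',), ('Grace',), ('Heidi',), ('Ivan',), ('Judy',)]

Reason: IS NOT NULL vs self-equality (both exclude NULLs)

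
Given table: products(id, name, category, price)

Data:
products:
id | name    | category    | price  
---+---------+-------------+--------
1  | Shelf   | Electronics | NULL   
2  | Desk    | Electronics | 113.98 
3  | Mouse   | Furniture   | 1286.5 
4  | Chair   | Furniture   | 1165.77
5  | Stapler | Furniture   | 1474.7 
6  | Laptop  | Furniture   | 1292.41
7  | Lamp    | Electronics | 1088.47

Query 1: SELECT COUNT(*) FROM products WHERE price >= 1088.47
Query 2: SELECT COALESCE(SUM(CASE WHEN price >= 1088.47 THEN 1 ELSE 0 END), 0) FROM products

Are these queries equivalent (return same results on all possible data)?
Yes, equivalent

Both queries return: [(5,)]

Reason: COUNT with WHERE vs conditional SUM (COALESCE handles empty-table NULL)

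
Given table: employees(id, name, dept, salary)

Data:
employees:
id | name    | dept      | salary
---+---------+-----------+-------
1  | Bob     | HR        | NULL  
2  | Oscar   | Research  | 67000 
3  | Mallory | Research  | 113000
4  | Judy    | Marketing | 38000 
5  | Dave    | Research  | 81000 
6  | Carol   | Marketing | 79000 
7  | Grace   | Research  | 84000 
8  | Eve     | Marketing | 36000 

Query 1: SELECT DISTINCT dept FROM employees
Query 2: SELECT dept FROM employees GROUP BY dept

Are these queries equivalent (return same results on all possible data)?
Yes, equivalent

Both queries return: [('HR',), ('Marketing',), ('Research',)]

Reason: Both get unique depts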